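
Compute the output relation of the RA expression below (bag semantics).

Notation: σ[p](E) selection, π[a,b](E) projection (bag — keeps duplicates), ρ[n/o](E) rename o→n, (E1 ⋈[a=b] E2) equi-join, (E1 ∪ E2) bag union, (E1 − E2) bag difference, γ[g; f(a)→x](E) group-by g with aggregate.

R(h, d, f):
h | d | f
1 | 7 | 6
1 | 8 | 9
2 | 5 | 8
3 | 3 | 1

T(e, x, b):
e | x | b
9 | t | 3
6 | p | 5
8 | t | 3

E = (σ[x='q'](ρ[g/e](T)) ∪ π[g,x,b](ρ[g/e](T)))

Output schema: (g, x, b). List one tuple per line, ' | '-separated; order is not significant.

Stepwise |·|:
  T → 3
  ρ[g/e](T) → 3
  σ[x='q'](ρ[g/e](T)) → 0
  T → 3
  ρ[g/e](T) → 3
  π[g,x,b](ρ[g/e](T)) → 3
  (σ[x='q'](ρ[g/e](T)) ∪ π[g,x,b](ρ[g/e](T))) → 3

== RESULT ==
g | x | b
6 | p | 5
8 | t | 3
9 | t | 3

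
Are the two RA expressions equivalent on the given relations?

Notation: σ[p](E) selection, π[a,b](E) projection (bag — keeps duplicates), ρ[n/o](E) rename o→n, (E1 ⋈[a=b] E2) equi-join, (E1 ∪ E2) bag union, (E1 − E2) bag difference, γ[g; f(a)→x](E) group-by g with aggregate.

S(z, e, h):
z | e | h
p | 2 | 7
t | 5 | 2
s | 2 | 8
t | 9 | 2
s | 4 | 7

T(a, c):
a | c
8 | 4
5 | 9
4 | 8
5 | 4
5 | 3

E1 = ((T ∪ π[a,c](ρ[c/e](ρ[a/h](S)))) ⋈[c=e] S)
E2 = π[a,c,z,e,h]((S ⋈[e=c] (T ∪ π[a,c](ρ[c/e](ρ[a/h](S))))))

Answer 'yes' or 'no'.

E1 per-node cardinality:
  T → 5
  S → 5
  ρ[a/h](S) → 5
  ρ[c/e](ρ[a/h](S)) → 5
  π[a,c](ρ[c/e](ρ[a/h](S))) → 5
  (T ∪ π[a,c](ρ[c/e](ρ[a/h](S)))) → 10
  S → 5
  ((T ∪ π[a,c](ρ[c/e](ρ[a/h](S)))) ⋈[c=e] S) → 10
E2 per-node cardinality:
  S → 5
  T → 5
  S → 5
  ρ[a/h](S) → 5
  ρ[c/e](ρ[a/h](S)) → 5
  π[a,c](ρ[c/e](ρ[a/h](S))) → 5
  (T ∪ π[a,c](ρ[c/e](ρ[a/h](S)))) → 10
  (S ⋈[e=c] (T ∪ π[a,c](ρ[c/e](ρ[a/h](S))))) → 10
  π[a,c,z,e,h]((S ⋈[e=c] (T ∪ π[a,c](ρ[c/e](ρ[a/h](S)))))) → 10

E1 and E2 produce the same multiset:
a | c | z | e | h
2 | 5 | t | 5 | 2
2 | 9 | t | 9 | 2
5 | 4 | s | 4 | 7
5 | 9 | t | 9 | 2
7 | 2 | p | 2 | 7
7 | 2 | s | 2 | 8
7 | 4 | s | 4 | 7
8 | 2 | p | 2 | 7
8 | 2 | s | 2 | 8
8 | 4 | s | 4 | 7

yes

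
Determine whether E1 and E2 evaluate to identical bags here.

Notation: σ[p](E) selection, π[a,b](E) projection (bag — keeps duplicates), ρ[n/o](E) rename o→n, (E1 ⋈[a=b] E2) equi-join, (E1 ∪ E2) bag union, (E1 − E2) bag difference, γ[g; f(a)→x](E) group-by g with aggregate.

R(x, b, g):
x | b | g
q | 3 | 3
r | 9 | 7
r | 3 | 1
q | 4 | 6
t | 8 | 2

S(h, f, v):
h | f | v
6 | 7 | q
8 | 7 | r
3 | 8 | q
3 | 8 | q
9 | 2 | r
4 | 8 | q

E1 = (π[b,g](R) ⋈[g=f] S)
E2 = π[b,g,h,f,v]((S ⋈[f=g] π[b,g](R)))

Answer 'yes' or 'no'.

E1 subexpression sizes:
  R → 5
  π[b,g](R) → 5
  S → 6
  (π[b,g](R) ⋈[g=f] S) → 3
E2 subexpression sizes:
  S → 6
  R → 5
  π[b,g](R) → 5
  (S ⋈[f=g] π[b,g](R)) → 3
  π[b,g,h,f,v]((S ⋈[f=g] π[b,g](R))) → 3

E1 and E2 produce the same multiset:
b | g | h | f | v
8 | 2 | 9 | 2 | r
9 | 7 | 6 | 7 | q
9 | 7 | 8 | 7 | r

yes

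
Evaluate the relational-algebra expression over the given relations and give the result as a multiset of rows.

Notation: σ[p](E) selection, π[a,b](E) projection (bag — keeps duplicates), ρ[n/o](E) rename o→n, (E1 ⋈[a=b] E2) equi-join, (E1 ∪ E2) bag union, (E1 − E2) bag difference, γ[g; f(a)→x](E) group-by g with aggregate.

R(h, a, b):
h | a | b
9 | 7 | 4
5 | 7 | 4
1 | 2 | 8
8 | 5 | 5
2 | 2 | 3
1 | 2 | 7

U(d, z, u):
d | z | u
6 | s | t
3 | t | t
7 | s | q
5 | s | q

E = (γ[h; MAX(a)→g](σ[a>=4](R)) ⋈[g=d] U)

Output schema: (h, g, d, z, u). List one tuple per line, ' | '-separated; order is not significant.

Subexpression sizes:
  R → 6
  σ[a>=4](R) → 3
  γ[h; MAX(a)→g](σ[a>=4](R)) → 3
  U → 4
  (γ[h; MAX(a)→g](σ[a>=4](R)) ⋈[g=d] U) → 3

== RESULT ==
h | g | d | z | u
5 | 7 | 7 | s | q
8 | 5 | 5 | s | q
9 | 7 | 7 | s | q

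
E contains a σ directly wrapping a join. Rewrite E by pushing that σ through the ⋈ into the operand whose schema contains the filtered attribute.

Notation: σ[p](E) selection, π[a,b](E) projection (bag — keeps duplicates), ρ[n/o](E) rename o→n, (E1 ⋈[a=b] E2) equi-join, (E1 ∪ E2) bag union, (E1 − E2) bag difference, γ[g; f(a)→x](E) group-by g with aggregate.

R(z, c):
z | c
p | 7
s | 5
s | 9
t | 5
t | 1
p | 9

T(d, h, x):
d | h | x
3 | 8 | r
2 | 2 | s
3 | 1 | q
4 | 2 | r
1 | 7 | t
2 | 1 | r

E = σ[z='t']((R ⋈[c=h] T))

σ filters on z, owned by the left side.
E' = (σ[z='t'](R) ⋈[c=h] T)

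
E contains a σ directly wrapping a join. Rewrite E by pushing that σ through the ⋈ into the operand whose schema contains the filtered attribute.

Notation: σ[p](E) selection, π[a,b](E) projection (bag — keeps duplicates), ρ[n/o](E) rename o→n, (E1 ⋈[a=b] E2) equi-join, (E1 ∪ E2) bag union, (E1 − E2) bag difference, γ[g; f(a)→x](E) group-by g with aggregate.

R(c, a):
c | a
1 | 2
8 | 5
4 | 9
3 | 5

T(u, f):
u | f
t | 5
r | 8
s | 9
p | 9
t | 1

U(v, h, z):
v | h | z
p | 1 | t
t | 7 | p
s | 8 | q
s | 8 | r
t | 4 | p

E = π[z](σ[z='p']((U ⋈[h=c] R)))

σ filters on z, owned by the left side.
E' = π[z]((σ[z='p'](U) ⋈[h=c] R))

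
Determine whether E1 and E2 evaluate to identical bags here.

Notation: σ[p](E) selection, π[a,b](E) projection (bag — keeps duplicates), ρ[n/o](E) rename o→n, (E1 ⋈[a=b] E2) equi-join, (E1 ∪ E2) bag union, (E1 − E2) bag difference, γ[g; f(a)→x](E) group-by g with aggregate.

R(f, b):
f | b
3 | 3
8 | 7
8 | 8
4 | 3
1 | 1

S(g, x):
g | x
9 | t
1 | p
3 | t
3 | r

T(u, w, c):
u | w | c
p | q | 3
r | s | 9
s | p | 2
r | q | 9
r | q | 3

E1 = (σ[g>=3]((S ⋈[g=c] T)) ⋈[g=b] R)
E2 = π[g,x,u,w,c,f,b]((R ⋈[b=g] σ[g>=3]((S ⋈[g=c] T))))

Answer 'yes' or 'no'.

E1 per-node cardinality:
  S → 4
  T → 5
  (S ⋈[g=c] T) → 6
  σ[g>=3]((S ⋈[g=c] T)) → 6
  R → 5
  (σ[g>=3]((S ⋈[g=c] T)) ⋈[g=b] R) → 8
E2 per-node cardinality:
  R → 5
  S → 4
  T → 5
  (S ⋈[g=c] T) → 6
  σ[g>=3]((S ⋈[g=c] T)) → 6
  (R ⋈[b=g] σ[g>=3]((S ⋈[g=c] T))) → 8
  π[g,x,u,w,c,f,b]((R ⋈[b=g] σ[g>=3]((S ⋈[g=c] T)))) → 8

E1 and E2 produce the same multiset:
g | x | u | w | c | f | b
3 | r | p | q | 3 | 3 | 3
3 | r | p | q | 3 | 4 | 3
3 | r | r | q | 3 | 3 | 3
3 | r | r | q | 3 | 4 | 3
3 | t | p | q | 3 | 3 | 3
3 | t | p | q | 3 | 4 | 3
3 | t | r | q | 3 | 3 | 3
3 | t | r | q | 3 | 4 | 3

yes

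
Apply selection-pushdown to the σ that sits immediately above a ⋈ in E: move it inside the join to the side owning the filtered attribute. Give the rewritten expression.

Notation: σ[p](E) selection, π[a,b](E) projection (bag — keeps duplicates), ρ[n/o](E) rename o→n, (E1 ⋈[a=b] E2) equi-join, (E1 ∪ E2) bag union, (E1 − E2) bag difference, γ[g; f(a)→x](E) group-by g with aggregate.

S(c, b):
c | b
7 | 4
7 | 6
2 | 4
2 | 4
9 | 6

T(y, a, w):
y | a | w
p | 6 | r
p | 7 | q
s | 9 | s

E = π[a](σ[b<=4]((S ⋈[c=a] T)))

σ filters on b, owned by the left side.
E' = π[a]((σ[b<=4](S) ⋈[c=a] T))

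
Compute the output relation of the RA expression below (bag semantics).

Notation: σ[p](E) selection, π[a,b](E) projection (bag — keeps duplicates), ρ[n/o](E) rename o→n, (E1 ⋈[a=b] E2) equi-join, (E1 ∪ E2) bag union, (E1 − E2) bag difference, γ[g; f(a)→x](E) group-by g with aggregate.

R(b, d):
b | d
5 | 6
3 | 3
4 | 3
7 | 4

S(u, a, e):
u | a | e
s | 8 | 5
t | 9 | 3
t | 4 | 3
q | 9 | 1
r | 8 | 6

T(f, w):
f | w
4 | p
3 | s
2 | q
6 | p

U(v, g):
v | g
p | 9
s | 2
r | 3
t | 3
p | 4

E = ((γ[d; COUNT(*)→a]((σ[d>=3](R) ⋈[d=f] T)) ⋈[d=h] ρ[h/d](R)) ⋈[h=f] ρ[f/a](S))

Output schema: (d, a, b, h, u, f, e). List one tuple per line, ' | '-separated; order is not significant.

Row counts bottom-up:
  R → 4
  σ[d>=3](R) → 4
  T → 4
  (σ[d>=3](R) ⋈[d=f] T) → 4
  γ[d; COUNT(*)→a]((σ[d>=3](R) ⋈[d=f] T)) → 3
  R → 4
  ρ[h/d](R) → 4
  (γ[d; COUNT(*)→a]((σ[d>=3](R) ⋈[d=f] T)) ⋈[d=h] ρ[h/d](R)) → 4
  S → 5
  ρ[f/a](S) → 5
  ((γ[d; COUNT(*)→a]((σ[d>=3](R) ⋈[d=f] T)) ⋈[d=h] ρ[h/d](R)) ⋈[h=f] ρ[f/a](S)) → 1

== RESULT ==
d | a | b | h | u | f | e
4 | 1 | 7 | 4 | t | 4 | 3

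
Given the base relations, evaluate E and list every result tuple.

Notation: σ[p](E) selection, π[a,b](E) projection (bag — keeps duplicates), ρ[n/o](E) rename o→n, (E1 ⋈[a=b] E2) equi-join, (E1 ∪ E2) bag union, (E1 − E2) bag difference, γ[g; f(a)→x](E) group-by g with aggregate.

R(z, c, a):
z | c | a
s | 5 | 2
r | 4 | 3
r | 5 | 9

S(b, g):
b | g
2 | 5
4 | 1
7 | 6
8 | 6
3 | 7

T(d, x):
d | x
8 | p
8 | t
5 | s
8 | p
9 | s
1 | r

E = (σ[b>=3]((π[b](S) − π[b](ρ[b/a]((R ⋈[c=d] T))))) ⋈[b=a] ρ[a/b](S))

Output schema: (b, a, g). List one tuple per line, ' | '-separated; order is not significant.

Per-node cardinality:
  S → 5
  π[b](S) → 5
  R → 3
  T → 6
  (R ⋈[c=d] T) → 2
  ρ[b/a]((R ⋈[c=d] T)) → 2
  π[b](ρ[b/a]((R ⋈[c=d] T))) → 2
  (π[b](S) − π[b](ρ[b/a]((R ⋈[c=d] T)))) → 4
  σ[b>=3]((π[b](S) − π[b](ρ[b/a]((R ⋈[c=d] T))))) → 4
  S → 5
  ρ[a/b](S) → 5
  (σ[b>=3]((π[b](S) − π[b](ρ[b/a]((R ⋈[c=d] T))))) ⋈[b=a] ρ[a/b](S)) → 4

== RESULT ==
b | a | g
3 | 3 | 7
4 | 4 | 1
7 | 7 | 6
8 | 8 | 6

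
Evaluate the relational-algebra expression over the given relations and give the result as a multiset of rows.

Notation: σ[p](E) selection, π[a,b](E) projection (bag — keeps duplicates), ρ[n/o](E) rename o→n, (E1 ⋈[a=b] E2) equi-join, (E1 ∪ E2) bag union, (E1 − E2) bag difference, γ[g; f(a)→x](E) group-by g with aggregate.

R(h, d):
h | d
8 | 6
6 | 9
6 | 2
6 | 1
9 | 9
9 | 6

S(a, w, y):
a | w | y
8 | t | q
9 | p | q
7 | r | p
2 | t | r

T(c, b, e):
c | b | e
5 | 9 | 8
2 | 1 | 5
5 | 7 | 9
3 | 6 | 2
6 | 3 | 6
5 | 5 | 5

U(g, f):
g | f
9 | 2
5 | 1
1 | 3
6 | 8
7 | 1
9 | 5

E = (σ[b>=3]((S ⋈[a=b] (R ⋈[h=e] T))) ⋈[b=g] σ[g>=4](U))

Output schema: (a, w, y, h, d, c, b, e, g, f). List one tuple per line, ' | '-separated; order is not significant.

Row counts bottom-up:
  S → 4
  R → 6
  T → 6
  (R ⋈[h=e] T) → 6
  (S ⋈[a=b] (R ⋈[h=e] T)) → 3
  σ[b>=3]((S ⋈[a=b] (R ⋈[h=e] T))) → 3
  U → 6
  σ[g>=4](U) → 5
  (σ[b>=3]((S ⋈[a=b] (R ⋈[h=e] T))) ⋈[b=g] σ[g>=4](U)) → 4

== RESULT ==
a | w | y | h | d | c | b | e | g | f
7 | r | p | 9 | 6 | 5 | 7 | 9 | 7 | 1
7 | r | p | 9 | 9 | 5 | 7 | 9 | 7 | 1
9 | p | q | 8 | 6 | 5 | 9 | 8 | 9 | 2
9 | p | q | 8 | 6 | 5 | 9 | 8 | 9 | 5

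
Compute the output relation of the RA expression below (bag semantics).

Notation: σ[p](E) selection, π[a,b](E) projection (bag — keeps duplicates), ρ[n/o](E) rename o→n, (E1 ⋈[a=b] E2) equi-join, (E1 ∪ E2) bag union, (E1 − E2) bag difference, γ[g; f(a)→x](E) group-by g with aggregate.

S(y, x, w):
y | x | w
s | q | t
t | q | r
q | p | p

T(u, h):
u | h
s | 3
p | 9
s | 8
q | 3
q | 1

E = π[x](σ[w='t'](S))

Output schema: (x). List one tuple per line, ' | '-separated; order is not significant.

Per-node cardinality:
  S → 3
  σ[w='t'](S) → 1
  π[x](σ[w='t'](S)) → 1

== RESULT ==
x
q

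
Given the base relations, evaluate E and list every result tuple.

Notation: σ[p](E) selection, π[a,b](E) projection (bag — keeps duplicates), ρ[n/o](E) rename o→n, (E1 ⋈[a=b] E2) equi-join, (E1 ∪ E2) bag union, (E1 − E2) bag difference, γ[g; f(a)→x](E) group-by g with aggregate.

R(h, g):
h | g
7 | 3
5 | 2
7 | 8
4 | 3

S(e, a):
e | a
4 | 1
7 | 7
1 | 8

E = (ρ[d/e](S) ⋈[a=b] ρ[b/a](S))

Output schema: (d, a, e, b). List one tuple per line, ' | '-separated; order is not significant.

Stepwise |·|:
  S → 3
  ρ[d/e](S) → 3
  S → 3
  ρ[b/a](S) → 3
  (ρ[d/e](S) ⋈[a=b] ρ[b/a](S)) → 3

== RESULT ==
d | a | e | b
1 | 8 | 1 | 8
4 | 1 | 4 | 1
7 | 7 | 7 | 7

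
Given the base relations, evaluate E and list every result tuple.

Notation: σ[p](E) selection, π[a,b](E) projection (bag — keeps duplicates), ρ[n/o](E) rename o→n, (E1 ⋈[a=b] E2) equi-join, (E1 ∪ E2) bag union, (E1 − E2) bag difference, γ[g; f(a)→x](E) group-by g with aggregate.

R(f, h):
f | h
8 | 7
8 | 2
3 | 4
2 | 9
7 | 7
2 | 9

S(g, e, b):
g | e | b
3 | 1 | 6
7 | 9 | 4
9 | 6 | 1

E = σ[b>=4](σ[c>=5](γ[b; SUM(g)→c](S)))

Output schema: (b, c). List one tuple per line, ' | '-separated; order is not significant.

Stepwise |·|:
  S → 3
  γ[b; SUM(g)→c](S) → 3
  σ[c>=5](γ[b; SUM(g)→c](S)) → 2
  σ[b>=4](σ[c>=5](γ[b; SUM(g)→c](S))) → 1

== RESULT ==
b | c
4 | 7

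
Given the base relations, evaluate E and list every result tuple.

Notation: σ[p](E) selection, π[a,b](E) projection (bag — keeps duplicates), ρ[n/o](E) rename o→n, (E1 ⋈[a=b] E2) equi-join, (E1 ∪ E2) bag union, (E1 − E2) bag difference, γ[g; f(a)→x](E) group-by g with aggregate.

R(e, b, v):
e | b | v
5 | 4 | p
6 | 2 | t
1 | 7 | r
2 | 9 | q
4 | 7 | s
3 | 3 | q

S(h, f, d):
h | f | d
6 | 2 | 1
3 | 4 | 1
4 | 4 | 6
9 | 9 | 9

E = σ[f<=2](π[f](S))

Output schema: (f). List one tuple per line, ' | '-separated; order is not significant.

Subexpression sizes:
  S → 4
  π[f](S) → 4
  σ[f<=2](π[f](S)) → 1

== RESULT ==
f
2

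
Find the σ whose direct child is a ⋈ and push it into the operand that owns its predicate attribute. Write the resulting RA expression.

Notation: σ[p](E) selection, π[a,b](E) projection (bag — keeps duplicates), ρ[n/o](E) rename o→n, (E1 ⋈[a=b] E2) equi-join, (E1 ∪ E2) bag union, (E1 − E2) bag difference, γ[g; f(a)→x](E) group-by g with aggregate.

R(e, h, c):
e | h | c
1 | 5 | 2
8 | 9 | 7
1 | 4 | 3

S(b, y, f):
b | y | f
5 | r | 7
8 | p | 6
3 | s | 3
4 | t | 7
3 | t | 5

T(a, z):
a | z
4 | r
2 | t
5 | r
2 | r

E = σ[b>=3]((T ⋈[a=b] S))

σ filters on b, owned by the right side.
E' = (T ⋈[a=b] σ[b>=3](S))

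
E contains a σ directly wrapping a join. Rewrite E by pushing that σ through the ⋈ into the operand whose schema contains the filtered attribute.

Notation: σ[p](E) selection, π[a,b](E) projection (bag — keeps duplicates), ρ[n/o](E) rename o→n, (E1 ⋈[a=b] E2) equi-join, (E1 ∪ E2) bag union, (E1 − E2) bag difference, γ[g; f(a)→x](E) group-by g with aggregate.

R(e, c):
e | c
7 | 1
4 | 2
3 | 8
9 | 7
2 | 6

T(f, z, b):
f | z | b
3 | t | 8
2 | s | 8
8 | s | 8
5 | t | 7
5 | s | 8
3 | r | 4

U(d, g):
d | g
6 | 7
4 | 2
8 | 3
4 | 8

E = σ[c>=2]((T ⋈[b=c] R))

σ filters on c, owned by the right side.
E' = (T ⋈[b=c] σ[c>=2](R))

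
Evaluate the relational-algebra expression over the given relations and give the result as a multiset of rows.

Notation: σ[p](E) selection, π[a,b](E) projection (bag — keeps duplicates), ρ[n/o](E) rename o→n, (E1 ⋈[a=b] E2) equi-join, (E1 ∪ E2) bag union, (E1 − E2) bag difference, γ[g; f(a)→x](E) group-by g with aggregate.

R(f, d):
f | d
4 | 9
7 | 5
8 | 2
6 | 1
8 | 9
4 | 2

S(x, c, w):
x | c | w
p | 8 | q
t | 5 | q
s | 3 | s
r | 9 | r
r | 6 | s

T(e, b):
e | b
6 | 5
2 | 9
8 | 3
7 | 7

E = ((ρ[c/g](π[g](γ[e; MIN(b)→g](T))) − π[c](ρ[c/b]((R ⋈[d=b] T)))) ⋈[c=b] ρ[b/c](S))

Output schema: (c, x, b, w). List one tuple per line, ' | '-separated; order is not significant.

Stepwise |·|:
  T → 4
  γ[e; MIN(b)→g](T) → 4
  π[g](γ[e; MIN(b)→g](T)) → 4
  ρ[c/g](π[g](γ[e; MIN(b)→g](T))) → 4
  R → 6
  T → 4
  (R ⋈[d=b] T) → 3
  ρ[c/b]((R ⋈[d=b] T)) → 3
  π[c](ρ[c/b]((R ⋈[d=b] T))) → 3
  (ρ[c/g](π[g](γ[e; MIN(b)→g](T))) − π[c](ρ[c/b]((R ⋈[d=b] T)))) → 2
  S → 5
  ρ[b/c](S) → 5
  ((ρ[c/g](π[g](γ[e; MIN(b)→g](T))) − π[c](ρ[c/b]((R ⋈[d=b] T)))) ⋈[c=b] ρ[b/c](S)) → 1

== RESULT ==
c | x | b | w
3 | s | 3 | s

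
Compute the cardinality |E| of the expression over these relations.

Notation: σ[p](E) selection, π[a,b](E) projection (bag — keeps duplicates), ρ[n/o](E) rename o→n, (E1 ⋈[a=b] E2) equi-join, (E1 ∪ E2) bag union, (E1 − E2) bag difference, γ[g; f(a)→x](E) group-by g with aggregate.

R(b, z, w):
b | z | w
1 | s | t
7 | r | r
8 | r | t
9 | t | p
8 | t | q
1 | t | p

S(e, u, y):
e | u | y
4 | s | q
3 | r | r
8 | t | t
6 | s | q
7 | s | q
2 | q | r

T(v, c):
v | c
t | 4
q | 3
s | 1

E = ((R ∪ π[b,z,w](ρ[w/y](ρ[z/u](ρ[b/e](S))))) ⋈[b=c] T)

Per-node cardinality:
  R → 6
  S → 6
  ρ[b/e](S) → 6
  ρ[z/u](ρ[b/e](S)) → 6
  ρ[w/y](ρ[z/u](ρ[b/e](S))) → 6
  π[b,z,w](ρ[w/y](ρ[z/u](ρ[b/e](S)))) → 6
  (R ∪ π[b,z,w](ρ[w/y](ρ[z/u](ρ[b/e](S))))) → 12
  T → 3
  ((R ∪ π[b,z,w](ρ[w/y](ρ[z/u](ρ[b/e](S))))) ⋈[b=c] T) → 4

|E| = 4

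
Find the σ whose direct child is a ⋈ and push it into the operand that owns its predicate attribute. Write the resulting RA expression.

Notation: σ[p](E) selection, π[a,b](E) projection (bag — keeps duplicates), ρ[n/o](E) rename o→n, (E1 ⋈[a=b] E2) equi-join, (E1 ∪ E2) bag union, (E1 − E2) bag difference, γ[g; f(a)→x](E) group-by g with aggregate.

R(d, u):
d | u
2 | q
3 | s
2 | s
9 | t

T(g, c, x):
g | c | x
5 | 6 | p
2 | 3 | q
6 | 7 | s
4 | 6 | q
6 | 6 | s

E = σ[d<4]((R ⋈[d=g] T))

σ filters on d, owned by the left side.
E' = (σ[d<4](R) ⋈[d=g] T)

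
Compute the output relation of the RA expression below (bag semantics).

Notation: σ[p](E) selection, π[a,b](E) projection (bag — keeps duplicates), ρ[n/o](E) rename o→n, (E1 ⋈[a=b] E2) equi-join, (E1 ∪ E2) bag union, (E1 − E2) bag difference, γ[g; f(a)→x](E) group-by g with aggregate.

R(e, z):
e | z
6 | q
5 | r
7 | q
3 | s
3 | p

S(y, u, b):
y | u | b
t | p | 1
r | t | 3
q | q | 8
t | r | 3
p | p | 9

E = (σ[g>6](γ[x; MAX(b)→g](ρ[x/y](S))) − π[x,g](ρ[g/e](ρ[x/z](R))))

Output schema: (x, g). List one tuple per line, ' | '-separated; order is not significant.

Per-node cardinality:
  S → 5
  ρ[x/y](S) → 5
  γ[x; MAX(b)→g](ρ[x/y](S)) → 4
  σ[g>6](γ[x; MAX(b)→g](ρ[x/y](S))) → 2
  R → 5
  ρ[x/z](R) → 5
  ρ[g/e](ρ[x/z](R)) → 5
  π[x,g](ρ[g/e](ρ[x/z](R))) → 5
  (σ[g>6](γ[x; MAX(b)→g](ρ[x/y](S))) − π[x,g](ρ[g/e](ρ[x/z](R)))) → 2

== RESULT ==
x | g
p | 9
q | 8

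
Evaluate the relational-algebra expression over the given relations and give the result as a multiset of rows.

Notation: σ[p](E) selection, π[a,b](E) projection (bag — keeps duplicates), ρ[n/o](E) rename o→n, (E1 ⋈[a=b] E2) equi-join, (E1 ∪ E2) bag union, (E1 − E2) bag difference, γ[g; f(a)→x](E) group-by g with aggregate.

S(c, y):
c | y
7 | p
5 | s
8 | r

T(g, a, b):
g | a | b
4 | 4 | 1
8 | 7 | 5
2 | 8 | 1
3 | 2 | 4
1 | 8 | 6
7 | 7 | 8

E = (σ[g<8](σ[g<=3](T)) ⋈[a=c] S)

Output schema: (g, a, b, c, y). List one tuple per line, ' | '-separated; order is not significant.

Per-node cardinality:
  T → 6
  σ[g<=3](T) → 3
  σ[g<8](σ[g<=3](T)) → 3
  S → 3
  (σ[g<8](σ[g<=3](T)) ⋈[a=c] S) → 2

== RESULT ==
g | a | b | c | y
1 | 8 | 6 | 8 | r
2 | 8 | 1 | 8 | r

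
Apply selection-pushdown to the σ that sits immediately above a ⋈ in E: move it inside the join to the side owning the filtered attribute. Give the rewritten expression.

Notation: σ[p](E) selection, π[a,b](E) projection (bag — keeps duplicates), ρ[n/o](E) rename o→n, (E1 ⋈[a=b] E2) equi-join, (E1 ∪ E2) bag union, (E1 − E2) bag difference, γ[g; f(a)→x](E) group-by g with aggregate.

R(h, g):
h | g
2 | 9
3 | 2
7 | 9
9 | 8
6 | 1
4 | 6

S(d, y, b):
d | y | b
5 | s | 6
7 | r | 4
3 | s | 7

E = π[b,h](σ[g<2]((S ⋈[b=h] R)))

σ filters on g, owned by the right side.
E' = π[b,h]((S ⋈[b=h] σ[g<2](R)))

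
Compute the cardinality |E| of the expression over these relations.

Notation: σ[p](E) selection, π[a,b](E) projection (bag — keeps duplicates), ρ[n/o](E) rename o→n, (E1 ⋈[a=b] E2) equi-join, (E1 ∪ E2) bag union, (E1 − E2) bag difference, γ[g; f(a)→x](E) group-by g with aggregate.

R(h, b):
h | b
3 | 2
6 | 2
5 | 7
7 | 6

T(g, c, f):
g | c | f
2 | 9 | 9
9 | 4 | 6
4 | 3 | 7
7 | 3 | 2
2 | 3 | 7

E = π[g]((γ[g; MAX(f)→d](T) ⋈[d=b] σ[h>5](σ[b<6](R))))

Stepwise |·|:
  T → 5
  γ[g; MAX(f)→d](T) → 4
  R → 4
  σ[b<6](R) → 2
  σ[h>5](σ[b<6](R)) → 1
  (γ[g; MAX(f)→d](T) ⋈[d=b] σ[h>5](σ[b<6](R))) → 1
  π[g]((γ[g; MAX(f)→d](T) ⋈[d=b] σ[h>5](σ[b<6](R)))) → 1

|E| = 1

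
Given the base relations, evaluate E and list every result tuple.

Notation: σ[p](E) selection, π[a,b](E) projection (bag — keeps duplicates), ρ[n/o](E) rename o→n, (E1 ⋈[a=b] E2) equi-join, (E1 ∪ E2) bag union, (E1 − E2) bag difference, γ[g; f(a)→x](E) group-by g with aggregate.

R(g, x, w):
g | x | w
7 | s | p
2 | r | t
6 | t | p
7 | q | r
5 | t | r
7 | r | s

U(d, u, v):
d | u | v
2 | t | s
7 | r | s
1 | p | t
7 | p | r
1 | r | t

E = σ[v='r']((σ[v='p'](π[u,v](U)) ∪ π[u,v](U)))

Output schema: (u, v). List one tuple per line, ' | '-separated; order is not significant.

Per-node cardinality:
  U → 5
  π[u,v](U) → 5
  σ[v='p'](π[u,v](U)) → 0
  U → 5
  π[u,v](U) → 5
  (σ[v='p'](π[u,v](U)) ∪ π[u,v](U)) → 5
  σ[v='r']((σ[v='p'](π[u,v](U)) ∪ π[u,v](U))) → 1

== RESULT ==
u | v
p | r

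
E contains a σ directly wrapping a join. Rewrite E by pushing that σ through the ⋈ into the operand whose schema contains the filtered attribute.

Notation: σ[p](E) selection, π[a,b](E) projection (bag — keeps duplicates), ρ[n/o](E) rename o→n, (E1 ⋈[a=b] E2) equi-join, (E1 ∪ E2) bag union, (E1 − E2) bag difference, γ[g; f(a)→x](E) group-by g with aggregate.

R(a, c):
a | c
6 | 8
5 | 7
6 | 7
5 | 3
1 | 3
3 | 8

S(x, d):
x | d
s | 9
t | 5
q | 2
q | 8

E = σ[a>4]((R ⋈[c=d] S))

σ filters on a, owned by the left side.
E' = (σ[a>4](R) ⋈[c=d] S)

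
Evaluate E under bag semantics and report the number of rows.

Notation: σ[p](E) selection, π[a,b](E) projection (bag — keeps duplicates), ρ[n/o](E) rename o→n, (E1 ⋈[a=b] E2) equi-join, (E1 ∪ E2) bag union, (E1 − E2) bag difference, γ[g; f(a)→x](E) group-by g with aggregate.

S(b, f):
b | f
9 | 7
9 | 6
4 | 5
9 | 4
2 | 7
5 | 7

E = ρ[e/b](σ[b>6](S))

Subexpression sizes:
  S → 6
  σ[b>6](S) → 3
  ρ[e/b](σ[b>6](S)) → 3

|E| = 3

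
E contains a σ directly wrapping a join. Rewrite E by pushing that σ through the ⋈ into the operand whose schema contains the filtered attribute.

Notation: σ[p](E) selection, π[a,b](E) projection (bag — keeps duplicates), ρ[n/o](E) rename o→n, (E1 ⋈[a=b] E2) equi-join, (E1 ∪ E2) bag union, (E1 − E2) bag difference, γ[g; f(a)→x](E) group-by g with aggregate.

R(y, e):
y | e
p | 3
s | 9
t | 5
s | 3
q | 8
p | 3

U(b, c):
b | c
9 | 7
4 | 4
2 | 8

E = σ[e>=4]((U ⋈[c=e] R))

σ filters on e, owned by the right side.
E' = (U ⋈[c=e] σ[e>=4](R))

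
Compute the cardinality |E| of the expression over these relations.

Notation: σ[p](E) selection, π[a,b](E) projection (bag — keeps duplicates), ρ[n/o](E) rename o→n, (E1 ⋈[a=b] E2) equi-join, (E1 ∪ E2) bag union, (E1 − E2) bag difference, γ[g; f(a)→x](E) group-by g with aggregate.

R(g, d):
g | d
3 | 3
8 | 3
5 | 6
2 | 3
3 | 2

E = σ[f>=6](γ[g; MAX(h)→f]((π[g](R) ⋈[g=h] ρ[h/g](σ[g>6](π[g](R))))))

Stepwise |·|:
  R → 5
  π[g](R) → 5
  R → 5
  π[g](R) → 5
  σ[g>6](π[g](R)) → 1
  ρ[h/g](σ[g>6](π[g](R))) → 1
  (π[g](R) ⋈[g=h] ρ[h/g](σ[g>6](π[g](R)))) → 1
  γ[g; MAX(h)→f]((π[g](R) ⋈[g=h] ρ[h/g](σ[g>6](π[g](R))))) → 1
  σ[f>=6](γ[g; MAX(h)→f]((π[g](R) ⋈[g=h] ρ[h/g](σ[g>6](π[g](R)))))) → 1

|E| = 1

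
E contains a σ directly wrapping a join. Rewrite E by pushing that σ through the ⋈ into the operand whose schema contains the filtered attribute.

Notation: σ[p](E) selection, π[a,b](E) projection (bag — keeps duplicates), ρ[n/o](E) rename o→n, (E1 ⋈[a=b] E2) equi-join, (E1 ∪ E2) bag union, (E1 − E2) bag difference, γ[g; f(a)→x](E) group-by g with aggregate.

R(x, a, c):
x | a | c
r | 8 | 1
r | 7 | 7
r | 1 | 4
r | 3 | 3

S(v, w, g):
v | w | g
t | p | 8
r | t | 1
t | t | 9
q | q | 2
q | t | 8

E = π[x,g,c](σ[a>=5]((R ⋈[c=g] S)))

σ filters on a, owned by the left side.
E' = π[x,g,c]((σ[a>=5](R) ⋈[c=g] S))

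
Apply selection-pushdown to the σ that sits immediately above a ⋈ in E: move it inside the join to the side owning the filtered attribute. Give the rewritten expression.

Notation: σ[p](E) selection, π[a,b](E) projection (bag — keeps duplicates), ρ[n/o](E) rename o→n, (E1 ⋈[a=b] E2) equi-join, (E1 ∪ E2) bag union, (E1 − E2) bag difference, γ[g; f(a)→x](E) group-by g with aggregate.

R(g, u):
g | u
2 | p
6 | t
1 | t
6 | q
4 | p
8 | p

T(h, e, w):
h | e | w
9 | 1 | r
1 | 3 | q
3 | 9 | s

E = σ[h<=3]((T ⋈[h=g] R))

σ filters on h, owned by the left side.
E' = (σ[h<=3](T) ⋈[h=g] R)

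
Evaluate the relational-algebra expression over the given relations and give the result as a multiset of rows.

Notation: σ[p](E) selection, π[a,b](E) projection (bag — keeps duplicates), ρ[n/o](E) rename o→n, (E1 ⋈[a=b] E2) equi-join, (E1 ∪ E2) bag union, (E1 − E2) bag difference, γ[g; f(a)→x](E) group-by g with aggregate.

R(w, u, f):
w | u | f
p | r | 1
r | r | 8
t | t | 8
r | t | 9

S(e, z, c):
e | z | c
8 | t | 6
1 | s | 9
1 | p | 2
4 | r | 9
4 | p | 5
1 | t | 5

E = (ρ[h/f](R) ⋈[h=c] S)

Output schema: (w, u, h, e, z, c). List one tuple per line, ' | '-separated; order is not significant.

Row counts bottom-up:
  R → 4
  ρ[h/f](R) → 4
  S → 6
  (ρ[h/f](R) ⋈[h=c] S) → 2

== RESULT ==
w | u | h | e | z | c
r | t | 9 | 1 | s | 9
r | t | 9 | 4 | r | 9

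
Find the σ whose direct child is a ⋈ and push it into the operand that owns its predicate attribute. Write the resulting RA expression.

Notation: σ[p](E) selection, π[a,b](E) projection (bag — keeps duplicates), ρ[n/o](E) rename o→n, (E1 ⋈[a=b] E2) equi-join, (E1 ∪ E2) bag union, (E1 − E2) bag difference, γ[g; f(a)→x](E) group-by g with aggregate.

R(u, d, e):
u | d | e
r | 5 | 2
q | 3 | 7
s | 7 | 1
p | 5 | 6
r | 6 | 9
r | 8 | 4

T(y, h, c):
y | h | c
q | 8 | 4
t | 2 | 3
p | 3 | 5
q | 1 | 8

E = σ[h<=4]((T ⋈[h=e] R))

σ filters on h, owned by the left side.
E' = (σ[h<=4](T) ⋈[h=e] R)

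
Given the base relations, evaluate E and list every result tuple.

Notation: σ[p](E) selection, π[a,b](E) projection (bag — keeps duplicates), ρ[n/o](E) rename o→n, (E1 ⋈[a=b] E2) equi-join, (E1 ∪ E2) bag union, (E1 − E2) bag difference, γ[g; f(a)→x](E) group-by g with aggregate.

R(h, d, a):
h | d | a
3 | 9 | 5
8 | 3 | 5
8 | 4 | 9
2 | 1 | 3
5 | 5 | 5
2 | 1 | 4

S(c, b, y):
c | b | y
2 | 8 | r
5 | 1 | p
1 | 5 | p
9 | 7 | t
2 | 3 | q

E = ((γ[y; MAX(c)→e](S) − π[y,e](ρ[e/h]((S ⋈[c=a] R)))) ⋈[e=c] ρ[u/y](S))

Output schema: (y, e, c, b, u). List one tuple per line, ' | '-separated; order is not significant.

Subexpression sizes:
  S → 5
  γ[y; MAX(c)→e](S) → 4
  S → 5
  R → 6
  (S ⋈[c=a] R) → 4
  ρ[e/h]((S ⋈[c=a] R)) → 4
  π[y,e](ρ[e/h]((S ⋈[c=a] R))) → 4
  (γ[y; MAX(c)→e](S) − π[y,e](ρ[e/h]((S ⋈[c=a] R)))) → 3
  S → 5
  ρ[u/y](S) → 5
  ((γ[y; MAX(c)→e](S) − π[y,e](ρ[e/h]((S ⋈[c=a] R)))) ⋈[e=c] ρ[u/y](S)) → 5

== RESULT ==
y | e | c | b | u
q | 2 | 2 | 3 | q
q | 2 | 2 | 8 | r
r | 2 | 2 | 3 | q
r | 2 | 2 | 8 | r
t | 9 | 9 | 7 | t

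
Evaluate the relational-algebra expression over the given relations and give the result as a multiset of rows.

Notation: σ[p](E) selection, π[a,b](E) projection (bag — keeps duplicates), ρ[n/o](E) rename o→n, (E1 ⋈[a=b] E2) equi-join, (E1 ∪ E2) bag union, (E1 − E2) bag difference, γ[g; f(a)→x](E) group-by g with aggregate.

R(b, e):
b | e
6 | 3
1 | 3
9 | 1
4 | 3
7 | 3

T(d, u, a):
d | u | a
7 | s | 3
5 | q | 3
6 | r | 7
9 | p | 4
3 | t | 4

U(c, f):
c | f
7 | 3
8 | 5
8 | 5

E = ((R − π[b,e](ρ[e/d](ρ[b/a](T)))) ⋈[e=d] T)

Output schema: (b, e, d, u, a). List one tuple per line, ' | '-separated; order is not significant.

Row counts bottom-up:
  R → 5
  T → 5
  ρ[b/a](T) → 5
  ρ[e/d](ρ[b/a](T)) → 5
  π[b,e](ρ[e/d](ρ[b/a](T))) → 5
  (R − π[b,e](ρ[e/d](ρ[b/a](T)))) → 4
  T → 5
  ((R − π[b,e](ρ[e/d](ρ[b/a](T)))) ⋈[e=d] T) → 3

== RESULT ==
b | e | d | u | a
1 | 3 | 3 | t | 4
6 | 3 | 3 | t | 4
7 | 3 | 3 | t | 4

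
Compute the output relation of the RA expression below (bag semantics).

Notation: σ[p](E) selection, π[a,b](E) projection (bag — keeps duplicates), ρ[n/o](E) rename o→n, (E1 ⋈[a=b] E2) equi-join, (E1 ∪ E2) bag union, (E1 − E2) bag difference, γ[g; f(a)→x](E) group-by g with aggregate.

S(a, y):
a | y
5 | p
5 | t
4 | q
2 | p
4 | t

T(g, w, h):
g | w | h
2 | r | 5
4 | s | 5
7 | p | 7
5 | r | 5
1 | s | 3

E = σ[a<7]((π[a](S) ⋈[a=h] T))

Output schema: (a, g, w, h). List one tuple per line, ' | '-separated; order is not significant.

Per-node cardinality:
  S → 5
  π[a](S) → 5
  T → 5
  (π[a](S) ⋈[a=h] T) → 6
  σ[a<7]((π[a](S) ⋈[a=h] T)) → 6

== RESULT ==
a | g | w | h
5 | 2 | r | 5
5 | 2 | r | 5
5 | 4 | s | 5
5 | 4 | s | 5
5 | 5 | r | 5
5 | 5 | r | 5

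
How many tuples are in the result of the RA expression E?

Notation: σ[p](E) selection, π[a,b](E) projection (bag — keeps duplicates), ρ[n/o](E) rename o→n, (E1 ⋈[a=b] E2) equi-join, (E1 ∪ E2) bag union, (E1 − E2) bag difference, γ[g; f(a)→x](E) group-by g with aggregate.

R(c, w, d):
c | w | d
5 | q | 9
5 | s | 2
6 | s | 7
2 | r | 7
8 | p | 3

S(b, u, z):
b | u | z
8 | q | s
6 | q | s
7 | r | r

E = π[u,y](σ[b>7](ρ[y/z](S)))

Subexpression sizes:
  S → 3
  ρ[y/z](S) → 3
  σ[b>7](ρ[y/z](S)) → 1
  π[u,y](σ[b>7](ρ[y/z](S))) → 1

|E| = 1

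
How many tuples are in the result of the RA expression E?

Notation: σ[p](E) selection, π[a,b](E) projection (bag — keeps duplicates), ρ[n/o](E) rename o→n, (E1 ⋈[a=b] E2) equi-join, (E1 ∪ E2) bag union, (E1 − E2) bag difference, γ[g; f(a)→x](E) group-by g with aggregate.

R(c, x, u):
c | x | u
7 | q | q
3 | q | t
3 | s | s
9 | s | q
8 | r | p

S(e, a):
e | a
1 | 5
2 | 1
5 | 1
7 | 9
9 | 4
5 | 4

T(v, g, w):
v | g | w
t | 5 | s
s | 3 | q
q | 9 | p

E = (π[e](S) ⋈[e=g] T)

Subexpression sizes:
  S → 6
  π[e](S) → 6
  T → 3
  (π[e](S) ⋈[e=g] T) → 3

|E| = 3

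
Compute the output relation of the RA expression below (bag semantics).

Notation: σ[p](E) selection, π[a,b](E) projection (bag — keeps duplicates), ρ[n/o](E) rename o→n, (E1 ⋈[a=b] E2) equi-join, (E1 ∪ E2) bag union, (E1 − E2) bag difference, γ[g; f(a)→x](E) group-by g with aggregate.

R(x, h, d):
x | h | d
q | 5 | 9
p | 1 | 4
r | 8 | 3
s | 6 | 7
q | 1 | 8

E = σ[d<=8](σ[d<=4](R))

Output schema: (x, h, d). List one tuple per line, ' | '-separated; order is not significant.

Stepwise |·|:
  R → 5
  σ[d<=4](R) → 2
  σ[d<=8](σ[d<=4](R)) → 2

== RESULT ==
x | h | d
p | 1 | 4
r | 8 | 3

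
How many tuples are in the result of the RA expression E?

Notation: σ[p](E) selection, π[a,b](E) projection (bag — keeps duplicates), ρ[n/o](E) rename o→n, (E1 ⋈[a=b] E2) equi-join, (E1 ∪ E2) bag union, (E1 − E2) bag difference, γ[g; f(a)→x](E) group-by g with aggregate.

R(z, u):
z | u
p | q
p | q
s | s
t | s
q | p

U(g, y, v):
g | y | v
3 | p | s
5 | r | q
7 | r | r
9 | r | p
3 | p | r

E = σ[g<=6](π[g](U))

Subexpression sizes:
  U → 5
  π[g](U) → 5
  σ[g<=6](π[g](U)) → 3

|E| = 3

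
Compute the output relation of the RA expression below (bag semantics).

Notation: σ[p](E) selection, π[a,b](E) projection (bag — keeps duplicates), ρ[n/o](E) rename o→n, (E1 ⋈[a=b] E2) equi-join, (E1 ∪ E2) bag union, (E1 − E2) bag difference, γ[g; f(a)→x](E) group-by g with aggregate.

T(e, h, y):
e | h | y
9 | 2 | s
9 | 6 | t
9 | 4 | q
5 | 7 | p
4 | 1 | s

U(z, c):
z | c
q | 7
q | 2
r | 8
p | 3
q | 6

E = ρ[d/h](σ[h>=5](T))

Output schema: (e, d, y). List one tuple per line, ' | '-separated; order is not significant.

Subexpression sizes:
  T → 5
  σ[h>=5](T) → 2
  ρ[d/h](σ[h>=5](T)) → 2

== RESULT ==
e | d | y
5 | 7 | p
9 | 6 | t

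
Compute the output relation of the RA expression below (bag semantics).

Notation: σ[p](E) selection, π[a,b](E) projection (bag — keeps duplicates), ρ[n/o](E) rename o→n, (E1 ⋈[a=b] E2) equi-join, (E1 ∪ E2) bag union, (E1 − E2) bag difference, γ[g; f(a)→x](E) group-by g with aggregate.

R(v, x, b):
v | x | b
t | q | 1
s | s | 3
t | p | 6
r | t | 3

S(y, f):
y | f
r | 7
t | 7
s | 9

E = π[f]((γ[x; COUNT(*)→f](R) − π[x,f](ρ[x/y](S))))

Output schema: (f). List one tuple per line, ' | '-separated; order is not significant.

Row counts bottom-up:
  R → 4
  γ[x; COUNT(*)→f](R) → 4
  S → 3
  ρ[x/y](S) → 3
  π[x,f](ρ[x/y](S)) → 3
  (γ[x; COUNT(*)→f](R) − π[x,f](ρ[x/y](S))) → 4
  π[f]((γ[x; COUNT(*)→f](R) − π[x,f](ρ[x/y](S)))) → 4

== RESULT ==
f
1
1
1
1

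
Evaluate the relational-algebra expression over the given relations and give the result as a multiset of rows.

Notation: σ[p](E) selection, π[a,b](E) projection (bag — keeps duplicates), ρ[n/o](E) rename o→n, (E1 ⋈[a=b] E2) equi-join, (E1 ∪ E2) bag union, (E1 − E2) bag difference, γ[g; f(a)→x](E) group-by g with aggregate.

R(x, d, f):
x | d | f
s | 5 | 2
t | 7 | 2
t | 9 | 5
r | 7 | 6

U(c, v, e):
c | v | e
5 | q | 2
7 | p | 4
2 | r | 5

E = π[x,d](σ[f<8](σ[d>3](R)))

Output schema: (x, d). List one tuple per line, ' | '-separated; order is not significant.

Row counts bottom-up:
  R → 4
  σ[d>3](R) → 4
  σ[f<8](σ[d>3](R)) → 4
  π[x,d](σ[f<8](σ[d>3](R))) → 4

== RESULT ==
x | d
r | 7
s | 5
t | 7
t | 9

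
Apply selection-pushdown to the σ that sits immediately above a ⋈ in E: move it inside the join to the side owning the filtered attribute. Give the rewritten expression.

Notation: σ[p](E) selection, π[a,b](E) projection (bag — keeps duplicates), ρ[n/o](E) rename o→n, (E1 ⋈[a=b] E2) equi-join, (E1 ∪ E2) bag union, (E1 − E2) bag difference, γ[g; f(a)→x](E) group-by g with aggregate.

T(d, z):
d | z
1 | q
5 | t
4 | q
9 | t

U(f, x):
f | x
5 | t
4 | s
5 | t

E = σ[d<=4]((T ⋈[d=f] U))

σ filters on d, owned by the left side.
E' = (σ[d<=4](T) ⋈[d=f] U)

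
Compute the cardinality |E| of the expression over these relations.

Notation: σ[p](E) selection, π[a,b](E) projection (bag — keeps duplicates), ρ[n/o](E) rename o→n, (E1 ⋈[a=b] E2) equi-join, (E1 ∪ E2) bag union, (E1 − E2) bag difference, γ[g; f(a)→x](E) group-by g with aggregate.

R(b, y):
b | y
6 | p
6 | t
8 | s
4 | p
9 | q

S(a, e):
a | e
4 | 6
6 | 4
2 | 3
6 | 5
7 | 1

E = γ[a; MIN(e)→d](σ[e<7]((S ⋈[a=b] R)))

Per-node cardinality:
  S → 5
  R → 5
  (S ⋈[a=b] R) → 5
  σ[e<7]((S ⋈[a=b] R)) → 5
  γ[a; MIN(e)→d](σ[e<7]((S ⋈[a=b] R))) → 2

|E| = 2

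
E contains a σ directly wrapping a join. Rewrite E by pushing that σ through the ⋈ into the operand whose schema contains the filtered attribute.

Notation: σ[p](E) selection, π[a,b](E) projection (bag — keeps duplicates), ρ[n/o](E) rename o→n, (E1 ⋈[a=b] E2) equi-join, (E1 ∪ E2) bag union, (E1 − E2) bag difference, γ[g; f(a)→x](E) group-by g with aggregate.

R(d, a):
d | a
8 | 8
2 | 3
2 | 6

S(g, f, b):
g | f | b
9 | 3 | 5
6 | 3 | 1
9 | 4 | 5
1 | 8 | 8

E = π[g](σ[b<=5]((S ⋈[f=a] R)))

σ filters on b, owned by the left side.
E' = π[g]((σ[b<=5](S) ⋈[f=a] R))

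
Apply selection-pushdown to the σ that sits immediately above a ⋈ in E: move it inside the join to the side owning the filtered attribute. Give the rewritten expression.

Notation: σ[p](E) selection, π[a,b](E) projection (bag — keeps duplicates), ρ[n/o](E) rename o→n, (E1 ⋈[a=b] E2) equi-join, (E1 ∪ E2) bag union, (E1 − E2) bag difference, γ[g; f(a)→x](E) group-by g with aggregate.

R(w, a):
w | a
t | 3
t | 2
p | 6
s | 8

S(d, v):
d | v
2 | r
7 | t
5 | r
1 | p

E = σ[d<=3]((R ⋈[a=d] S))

σ filters on d, owned by the right side.
E' = (R ⋈[a=d] σ[d<=3](S))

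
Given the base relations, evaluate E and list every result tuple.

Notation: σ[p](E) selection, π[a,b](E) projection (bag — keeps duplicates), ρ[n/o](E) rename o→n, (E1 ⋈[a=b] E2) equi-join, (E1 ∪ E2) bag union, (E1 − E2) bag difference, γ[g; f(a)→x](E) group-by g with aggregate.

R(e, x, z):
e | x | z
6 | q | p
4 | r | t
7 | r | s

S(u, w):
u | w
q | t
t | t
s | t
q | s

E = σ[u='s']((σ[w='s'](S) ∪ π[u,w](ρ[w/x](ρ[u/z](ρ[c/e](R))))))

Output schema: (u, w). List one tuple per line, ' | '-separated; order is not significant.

Stepwise |·|:
  S → 4
  σ[w='s'](S) → 1
  R → 3
  ρ[c/e](R) → 3
  ρ[u/z](ρ[c/e](R)) → 3
  ρ[w/x](ρ[u/z](ρ[c/e](R))) → 3
  π[u,w](ρ[w/x](ρ[u/z](ρ[c/e](R)))) → 3
  (σ[w='s'](S) ∪ π[u,w](ρ[w/x](ρ[u/z](ρ[c/e](R))))) → 4
  σ[u='s']((σ[w='s'](S) ∪ π[u,w](ρ[w/x](ρ[u/z](ρ[c/e](R)))))) → 1

== RESULT ==
u | w
s | r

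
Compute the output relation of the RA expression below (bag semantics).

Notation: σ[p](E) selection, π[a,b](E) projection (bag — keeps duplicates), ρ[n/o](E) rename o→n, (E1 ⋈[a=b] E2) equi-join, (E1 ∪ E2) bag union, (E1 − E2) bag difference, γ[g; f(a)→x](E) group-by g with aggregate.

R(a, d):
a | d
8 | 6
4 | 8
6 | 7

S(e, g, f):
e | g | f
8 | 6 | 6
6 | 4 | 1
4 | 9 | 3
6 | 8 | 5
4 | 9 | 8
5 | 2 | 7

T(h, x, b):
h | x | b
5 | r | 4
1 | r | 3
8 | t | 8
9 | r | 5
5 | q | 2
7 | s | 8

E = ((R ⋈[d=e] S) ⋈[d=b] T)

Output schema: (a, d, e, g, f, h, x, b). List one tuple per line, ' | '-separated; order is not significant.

Subexpression sizes:
  R → 3
  S → 6
  (R ⋈[d=e] S) → 3
  T → 6
  ((R ⋈[d=e] S) ⋈[d=b] T) → 2

== RESULT ==
a | d | e | g | f | h | x | b
4 | 8 | 8 | 6 | 6 | 7 | s | 8
4 | 8 | 8 | 6 | 6 | 8 | t | 8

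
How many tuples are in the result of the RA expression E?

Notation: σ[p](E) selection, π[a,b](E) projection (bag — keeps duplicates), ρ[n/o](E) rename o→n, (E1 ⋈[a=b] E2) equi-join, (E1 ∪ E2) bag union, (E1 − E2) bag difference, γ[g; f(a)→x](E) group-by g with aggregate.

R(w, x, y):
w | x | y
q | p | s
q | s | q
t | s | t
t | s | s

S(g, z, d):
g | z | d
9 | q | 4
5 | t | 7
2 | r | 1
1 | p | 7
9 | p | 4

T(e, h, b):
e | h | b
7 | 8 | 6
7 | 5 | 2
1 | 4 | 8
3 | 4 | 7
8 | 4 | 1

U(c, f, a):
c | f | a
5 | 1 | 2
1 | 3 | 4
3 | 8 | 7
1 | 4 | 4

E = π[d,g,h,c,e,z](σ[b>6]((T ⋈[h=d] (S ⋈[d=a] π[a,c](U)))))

Row counts bottom-up:
  T → 5
  S → 5
  U → 4
  π[a,c](U) → 4
  (S ⋈[d=a] π[a,c](U)) → 6
  (T ⋈[h=d] (S ⋈[d=a] π[a,c](U))) → 12
  σ[b>6]((T ⋈[h=d] (S ⋈[d=a] π[a,c](U)))) → 8
  π[d,g,h,c,e,z](σ[b>6]((T ⋈[h=d] (S ⋈[d=a] π[a,c](U))))) → 8

|E| = 8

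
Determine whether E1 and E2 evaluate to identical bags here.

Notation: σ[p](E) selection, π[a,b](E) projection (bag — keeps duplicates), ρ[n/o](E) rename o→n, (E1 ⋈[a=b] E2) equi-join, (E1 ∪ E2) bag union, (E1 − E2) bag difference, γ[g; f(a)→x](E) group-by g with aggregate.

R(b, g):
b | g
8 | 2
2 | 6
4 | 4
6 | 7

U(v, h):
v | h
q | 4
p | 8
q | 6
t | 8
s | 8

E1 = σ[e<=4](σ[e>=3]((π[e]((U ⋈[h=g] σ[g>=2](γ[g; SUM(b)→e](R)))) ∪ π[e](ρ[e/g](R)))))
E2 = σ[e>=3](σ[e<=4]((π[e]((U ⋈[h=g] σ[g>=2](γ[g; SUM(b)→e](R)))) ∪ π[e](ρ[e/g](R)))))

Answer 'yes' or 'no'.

E1 per-node cardinality:
  U → 5
  R → 4
  γ[g; SUM(b)→e](R) → 4
  σ[g>=2](γ[g; SUM(b)→e](R)) → 4
  (U ⋈[h=g] σ[g>=2](γ[g; SUM(b)→e](R))) → 2
  π[e]((U ⋈[h=g] σ[g>=2](γ[g; SUM(b)→e](R)))) → 2
  R → 4
  ρ[e/g](R) → 4
  π[e](ρ[e/g](R)) → 4
  (π[e]((U ⋈[h=g] σ[g>=2](γ[g; SUM(b)→e](R)))) ∪ π[e](ρ[e/g](R))) → 6
  σ[e>=3]((π[e]((U ⋈[h=g] σ[g>=2](γ[g; SUM(b)→e](R)))) ∪ π[e](ρ[e/g](R)))) → 4
  σ[e<=4](σ[e>=3]((π[e]((U ⋈[h=g] σ[g>=2](γ[g; SUM(b)→e](R)))) ∪ π[e](ρ[e/g](R))))) → 2
E2 per-node cardinality:
  U → 5
  R → 4
  γ[g; SUM(b)→e](R) → 4
  σ[g>=2](γ[g; SUM(b)→e](R)) → 4
  (U ⋈[h=g] σ[g>=2](γ[g; SUM(b)→e](R))) → 2
  π[e]((U ⋈[h=g] σ[g>=2](γ[g; SUM(b)→e](R)))) → 2
  R → 4
  ρ[e/g](R) → 4
  π[e](ρ[e/g](R)) → 4
  (π[e]((U ⋈[h=g] σ[g>=2](γ[g; SUM(b)→e](R)))) ∪ π[e](ρ[e/g](R))) → 6
  σ[e<=4]((π[e]((U ⋈[h=g] σ[g>=2](γ[g; SUM(b)→e](R)))) ∪ π[e](ρ[e/g](R)))) → 4
  σ[e>=3](σ[e<=4]((π[e]((U ⋈[h=g] σ[g>=2](γ[g; SUM(b)→e](R)))) ∪ π[e](ρ[e/g](R))))) → 2

E1 and E2 produce the same multiset:
e
4
4

yes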